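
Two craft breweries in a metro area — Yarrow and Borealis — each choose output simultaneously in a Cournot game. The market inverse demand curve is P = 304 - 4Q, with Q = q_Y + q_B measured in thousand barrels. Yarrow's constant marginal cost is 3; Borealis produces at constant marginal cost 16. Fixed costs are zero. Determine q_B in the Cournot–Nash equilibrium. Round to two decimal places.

22.92

Yarrow's profit: π_Y = (304 - 4Q)q_Y - (3q_Y). Setting ∂π_Y/∂q_Y = 0: 301 - 8q_Y - 4(q_B) = 0.
Borealis's profit: π_B = (304 - 4Q)q_B - (16q_B). Setting ∂π_B/∂q_B = 0: 288 - 8q_B - 4(q_Y) = 0.
So q_Y = (301 - 4q_B)/8 and q_B = (288 - 4q_Y)/8.
Solving the pair: q_Y = 157/6, q_B = 275/12.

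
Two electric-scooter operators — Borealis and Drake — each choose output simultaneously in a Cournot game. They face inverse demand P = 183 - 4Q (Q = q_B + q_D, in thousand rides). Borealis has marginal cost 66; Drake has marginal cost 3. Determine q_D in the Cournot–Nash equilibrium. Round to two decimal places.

20.25

Borealis's profit: π_B = (183 - 4Q)q_B - (66q_B). Setting ∂π_B/∂q_B = 0: 117 - 8q_B - 4(q_D) = 0.
Drake's profit: π_D = (183 - 4Q)q_D - (3q_D). Setting ∂π_D/∂q_D = 0: 180 - 8q_D - 4(q_B) = 0.
Best responses: q_B = (117 - 4q_D)/8, q_D = (180 - 4q_B)/8.
Solving the pair: q_B = 9/2, q_D = 81/4.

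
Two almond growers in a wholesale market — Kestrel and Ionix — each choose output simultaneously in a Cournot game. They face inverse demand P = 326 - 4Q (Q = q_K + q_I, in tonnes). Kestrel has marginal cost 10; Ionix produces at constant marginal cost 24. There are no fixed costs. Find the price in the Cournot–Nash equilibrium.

Kestrel's profit: π_K = (326 - 4Q)q_K - (10q_K). Setting ∂π_K/∂q_K = 0: 316 - 8q_K - 4(q_I) = 0.
Ionix's first-order condition: 302 - 8q_I - 4(q_K) = 0.
So q_K = (316 - 4q_I)/8 and q_I = (302 - 4q_K)/8.
Solving the pair: q_K = 55/2, q_I = 24.
Total output Q = 103/2, so price P = 326 - 4·(103/2) = 120.

120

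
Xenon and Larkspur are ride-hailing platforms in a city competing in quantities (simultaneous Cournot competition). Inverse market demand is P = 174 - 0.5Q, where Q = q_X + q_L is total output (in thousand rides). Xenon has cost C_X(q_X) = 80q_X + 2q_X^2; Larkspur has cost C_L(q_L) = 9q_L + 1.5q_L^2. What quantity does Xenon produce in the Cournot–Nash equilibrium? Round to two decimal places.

14.86

Xenon's profit: π_X = (174 - 0.5Q)q_X - (80q_X + 2q_X²). Setting ∂π_X/∂q_X = 0: 94 - 5q_X - (1/2)(q_L) = 0.
Larkspur's profit: π_L = (174 - 0.5Q)q_L - (9q_L + (3/2)q_L²). Setting ∂π_L/∂q_L = 0: 165 - 4q_L - (1/2)(q_X) = 0.
Rearranging gives the reaction functions q_X = (94 - (1/2)q_L)/5 and q_L = (165 - (1/2)q_X)/4.
Solving the pair: q_X = 1174/79, q_L = 39.3924.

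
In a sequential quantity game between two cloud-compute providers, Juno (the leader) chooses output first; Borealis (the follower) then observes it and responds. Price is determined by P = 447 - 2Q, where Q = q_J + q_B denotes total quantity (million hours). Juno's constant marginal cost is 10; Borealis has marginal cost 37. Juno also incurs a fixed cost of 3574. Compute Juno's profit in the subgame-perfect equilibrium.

Solve by backward induction. Given q_J, the follower Borealis maximises π_B = (447 - 2q_J - 2q_B)q_B - 37q_B.
∂π_B/∂q_B = 410 - 2q_J - 4q_B = 0 gives the reaction function q_B = (410 - 2q_J)/4.
Juno substitutes q_B(q_J) into its own profit: π_J = q_J(447 - 2q_J - (410 - 2q_J)/2) - 10q_J = (242 - q_J)q_J - 10q_J.
The leader's first-order condition 232 - 2q_J = 0 yields q_J = 116.
Then q_B = (410 - 2·116)/4 = 89/2.
Price P = 447 - 2·(321/2) = 126.
Juno's profit: (126 - 10)·116 - 3574 = 9882.

9882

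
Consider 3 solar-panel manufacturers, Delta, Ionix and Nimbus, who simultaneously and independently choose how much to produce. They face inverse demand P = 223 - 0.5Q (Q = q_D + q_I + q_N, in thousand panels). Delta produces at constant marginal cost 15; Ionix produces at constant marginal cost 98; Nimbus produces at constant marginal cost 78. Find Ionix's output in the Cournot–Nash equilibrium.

11

Delta's profit: π_D = (223 - 0.5Q)q_D - (15q_D). Setting ∂π_D/∂q_D = 0: 208 - q_D - (1/2)(q_I + q_N) = 0.
Ionix's first-order condition: 125 - q_I - (1/2)(q_D + q_N) = 0.
Nimbus's first-order condition: 145 - q_N - (1/2)(q_D + q_I) = 0.
Adding the 3 first-order conditions: 478 − 2Q = 0, so Q = 239.
Back-substituting: q_D = (208 − 239/2)/(1/2) = 177, q_I = (125 − 239/2)/(1/2) = 11, q_N = (145 − 239/2)/(1/2) = 51.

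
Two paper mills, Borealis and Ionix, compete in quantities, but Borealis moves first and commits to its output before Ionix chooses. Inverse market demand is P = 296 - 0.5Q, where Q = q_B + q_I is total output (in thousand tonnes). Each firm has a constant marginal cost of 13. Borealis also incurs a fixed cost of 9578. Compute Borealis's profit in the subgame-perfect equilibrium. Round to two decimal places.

10444.25

The follower Ionix best-responds to any q_B: π_I = (296 - 0.5Q)q_I - 13q_I.
Follower FOC: 283 - (1/2)q_B - q_I = 0, so q_I(q_B) = (283 - (1/2)q_B).
The leader anticipates this reaction. Substituting into P = 296 - 0.5Q gives P = 309/2 - (1/4)q_B, so π_B = (309/2 - (1/4)q_B)q_B - 13q_B.
Leader FOC: 283/2 - (1/2)q_B = 0, so q_B = 283.
Then q_I = (283 - (1/2)·283) = 283/2.
Price P = 296 - (1/2)·(849/2) = 335/4.
Borealis's profit: (335/4 - 13)·283 - 9578 = 10444.2500.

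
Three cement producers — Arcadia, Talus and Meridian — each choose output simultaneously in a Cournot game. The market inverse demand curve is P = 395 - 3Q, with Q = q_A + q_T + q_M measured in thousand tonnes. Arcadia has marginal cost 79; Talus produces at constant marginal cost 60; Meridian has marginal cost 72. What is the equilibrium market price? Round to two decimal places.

151.50

Arcadia's profit: π_A = (395 - 3Q)q_A - (79q_A). Setting ∂π_A/∂q_A = 0: 316 - 6q_A - 3(q_T + q_M) = 0.
Talus's profit: π_T = (395 - 3Q)q_T - (60q_T). Setting ∂π_T/∂q_T = 0: 335 - 6q_T - 3(q_A + q_M) = 0.
Meridian's profit: π_M = (395 - 3Q)q_M - (72q_M). Setting ∂π_M/∂q_M = 0: 323 - 6q_M - 3(q_A + q_T) = 0.
Summing all 3 equations gives 974 − 12Q = 0, hence Q = 487/6.
Back-substituting: q_A = (316 − 487/2)/3 = 145/6, q_T = (335 − 487/2)/3 = 61/2, q_M = (323 − 487/2)/3 = 53/2.
Total output Q = 487/6, so price P = 395 - 3·(487/6) = 303/2.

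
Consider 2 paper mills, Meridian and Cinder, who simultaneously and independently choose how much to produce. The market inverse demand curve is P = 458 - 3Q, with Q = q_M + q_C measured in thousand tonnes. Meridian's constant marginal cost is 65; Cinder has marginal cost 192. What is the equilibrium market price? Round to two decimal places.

Meridian's profit: π_M = (458 - 3Q)q_M - (65q_M). Setting ∂π_M/∂q_M = 0: 393 - 6q_M - 3(q_C) = 0.
Cinder's first-order condition: 266 - 6q_C - 3(q_M) = 0.
Rearranging gives the reaction functions q_M = (393 - 3q_C)/6 and q_C = (266 - 3q_M)/6.
Solving the pair: q_M = 520/9, q_C = 139/9.
Total output Q = 659/9, so price P = 458 - 3·(659/9) = 715/3.

238.33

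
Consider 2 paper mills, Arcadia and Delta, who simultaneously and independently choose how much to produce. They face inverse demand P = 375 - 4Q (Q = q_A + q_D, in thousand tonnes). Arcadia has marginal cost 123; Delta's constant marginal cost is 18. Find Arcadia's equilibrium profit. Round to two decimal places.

600.25

Arcadia's profit: π_A = (375 - 4Q)q_A - (123q_A). Setting ∂π_A/∂q_A = 0: 252 - 8q_A - 4(q_D) = 0.
Delta's first-order condition: 357 - 8q_D - 4(q_A) = 0.
So q_A = (252 - 4q_D)/8 and q_D = (357 - 4q_A)/8.
Substituting one into the other gives q_A = 49/4 and q_D = 77/2.
Price P = 375 - 4·(203/4) = 172.
Arcadia's profit: (172 - 123)·(49/4) = 600.2500.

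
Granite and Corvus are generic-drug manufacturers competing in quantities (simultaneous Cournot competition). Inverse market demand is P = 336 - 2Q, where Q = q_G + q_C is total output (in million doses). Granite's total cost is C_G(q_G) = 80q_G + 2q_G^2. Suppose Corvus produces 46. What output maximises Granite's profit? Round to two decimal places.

With the rival's output fixed at 46, Granite's profit is π_G = (336 - 2·46 - 2q_G)q_G - (80q_G + 2q_G²) = (244 - 2q_G)q_G - (80q_G + 2q_G²).
∂π_G/∂q_G = 164 - 8q_G = 0, so q_G = 41/2.

20.50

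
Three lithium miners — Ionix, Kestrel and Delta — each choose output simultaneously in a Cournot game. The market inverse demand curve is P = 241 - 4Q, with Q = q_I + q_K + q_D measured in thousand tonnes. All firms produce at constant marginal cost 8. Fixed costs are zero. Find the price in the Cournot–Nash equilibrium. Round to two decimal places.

Each firm earns π_i = (241 - 4Q)q_i - 8q_i.
First-order condition (treating rivals' output as given): 233 - 8q_i - 4·Σ_{j≠i} q_j = 0.
By symmetry each firm produces the same amount; substituting Σ_{j≠i} q_j = 2q_i yields q_i = 233/16.
Total output Q = 699/16, so price P = 241 - 4·(699/16) = 265/4.

66.25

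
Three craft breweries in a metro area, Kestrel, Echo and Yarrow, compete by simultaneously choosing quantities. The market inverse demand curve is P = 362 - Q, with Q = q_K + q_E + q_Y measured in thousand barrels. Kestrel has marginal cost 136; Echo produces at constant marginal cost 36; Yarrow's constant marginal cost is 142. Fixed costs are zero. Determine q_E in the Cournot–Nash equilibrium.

Kestrel's profit: π_K = (362 - Q)q_K - (136q_K). Setting ∂π_K/∂q_K = 0: 226 - 2q_K - (q_E + q_Y) = 0.
Echo's first-order condition: 326 - 2q_E - (q_K + q_Y) = 0.
Yarrow's first-order condition: 220 - 2q_Y - (q_K + q_E) = 0.
Summing all 3 equations gives 772 − 4Q = 0, hence Q = 193.
Back-substituting: q_K = (226 − 193) = 33, q_E = (326 − 193) = 133, q_Y = (220 − 193) = 27.

133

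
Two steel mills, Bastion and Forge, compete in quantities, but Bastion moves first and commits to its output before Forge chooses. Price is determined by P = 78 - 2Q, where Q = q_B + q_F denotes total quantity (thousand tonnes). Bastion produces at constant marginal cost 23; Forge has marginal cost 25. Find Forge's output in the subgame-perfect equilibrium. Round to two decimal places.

Solve by backward induction. Given q_B, the follower Forge maximises π_F = (78 - 2q_B - 2q_F)q_F - 25q_F.
Follower FOC: 53 - 2q_B - 4q_F = 0, so q_F(q_B) = (53 - 2q_B)/4.
Bastion substitutes q_F(q_B) into its own profit: π_B = q_B(78 - 2q_B - (53 - 2q_B)/2) - 23q_B = (103/2 - q_B)q_B - 23q_B.
Leader FOC: 57/2 - 2q_B = 0, so q_B = 57/4.
Then q_F = (53 - 2·(57/4))/4 = 49/8.

6.13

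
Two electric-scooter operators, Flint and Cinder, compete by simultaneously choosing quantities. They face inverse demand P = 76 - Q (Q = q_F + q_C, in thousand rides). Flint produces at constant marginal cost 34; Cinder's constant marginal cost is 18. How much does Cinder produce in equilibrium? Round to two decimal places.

24.67

Flint's profit: π_F = (76 - Q)q_F - (34q_F). Setting ∂π_F/∂q_F = 0: 42 - 2q_F - (q_C) = 0.
Cinder's first-order condition: 58 - 2q_C - (q_F) = 0.
So q_F = (42 - q_C)/2 and q_C = (58 - q_F)/2.
Solving the pair: q_F = 26/3, q_C = 74/3.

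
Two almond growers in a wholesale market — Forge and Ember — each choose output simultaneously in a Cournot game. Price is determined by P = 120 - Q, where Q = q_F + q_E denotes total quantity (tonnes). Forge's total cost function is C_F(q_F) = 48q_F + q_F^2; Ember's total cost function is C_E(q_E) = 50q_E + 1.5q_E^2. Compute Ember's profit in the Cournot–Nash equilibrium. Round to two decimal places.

299.61

Forge's profit: π_F = (120 - Q)q_F - (48q_F + q_F²). Setting ∂π_F/∂q_F = 0: 72 - 4q_F - (q_E) = 0.
Ember's profit: π_E = (120 - Q)q_E - (50q_E + (3/2)q_E²). Setting ∂π_E/∂q_E = 0: 70 - 5q_E - (q_F) = 0.
Best responses: q_F = (72 - q_E)/4, q_E = (70 - q_F)/5.
Solving the pair: q_F = 290/19, q_E = 208/19.
Price P = 120 - 498/19 = 1782/19.
Ember's profit: (1782/19)·(208/19) - 50·(208/19) - (3/2)(208/19)² = 299.6122.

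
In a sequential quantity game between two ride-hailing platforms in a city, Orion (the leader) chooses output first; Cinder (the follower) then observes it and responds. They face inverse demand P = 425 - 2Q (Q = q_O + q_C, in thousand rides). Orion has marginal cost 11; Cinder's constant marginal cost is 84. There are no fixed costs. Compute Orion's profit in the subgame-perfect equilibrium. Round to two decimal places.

The follower Cinder best-responds to any q_O: π_C = (425 - 2Q)q_C - 84q_C.
∂π_C/∂q_C = 341 - 2q_O - 4q_C = 0 gives the reaction function q_C = (341 - 2q_O)/4.
The leader anticipates this reaction. Substituting into P = 425 - 2Q gives P = 509/2 - q_O, so π_O = (509/2 - q_O)q_O - 11q_O.
The leader's first-order condition 487/2 - 2q_O = 0 yields q_O = 487/4.
Then q_C = (341 - 2·(487/4))/4 = 195/8.
Price P = 425 - 2·(1169/8) = 531/4.
Orion's profit: (531/4 - 11)·(487/4) = 14823.0625.

14823.06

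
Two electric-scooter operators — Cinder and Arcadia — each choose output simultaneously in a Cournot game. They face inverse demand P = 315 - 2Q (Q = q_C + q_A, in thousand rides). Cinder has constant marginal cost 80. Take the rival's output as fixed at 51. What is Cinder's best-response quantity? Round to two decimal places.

33.25

With the rival's output fixed at 51, Cinder's profit is π_C = (315 - 2·51 - 2q_C)q_C - (80q_C) = (213 - 2q_C)q_C - (80q_C).
∂π_C/∂q_C = 133 - 4q_C = 0, so q_C = 133/4.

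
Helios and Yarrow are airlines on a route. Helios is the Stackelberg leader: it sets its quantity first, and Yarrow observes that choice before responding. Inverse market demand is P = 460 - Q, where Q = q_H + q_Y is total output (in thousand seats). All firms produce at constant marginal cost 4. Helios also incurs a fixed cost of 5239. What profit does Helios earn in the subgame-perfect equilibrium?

The follower Yarrow best-responds to any q_H: π_Y = (460 - Q)q_Y - 4q_Y.
∂π_Y/∂q_Y = 456 - q_H - 2q_Y = 0 gives the reaction function q_Y = (456 - q_H)/2.
The leader anticipates this reaction. Substituting into P = 460 - Q gives P = 232 - (1/2)q_H, so π_H = (232 - (1/2)q_H)q_H - 4q_H.
The leader's first-order condition 228 - q_H = 0 yields q_H = 228.
Then q_Y = (456 - 228)/2 = 114.
Price P = 460 - 342 = 118.
Helios's profit: (118 - 4)·228 - 5239 = 20753.

20753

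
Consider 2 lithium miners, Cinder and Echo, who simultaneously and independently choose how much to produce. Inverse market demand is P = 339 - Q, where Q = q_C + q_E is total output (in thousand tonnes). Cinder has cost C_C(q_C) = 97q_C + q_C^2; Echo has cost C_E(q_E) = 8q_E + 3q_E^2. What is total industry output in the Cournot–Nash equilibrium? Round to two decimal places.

86.68

Cinder's profit: π_C = (339 - Q)q_C - (97q_C + q_C²). Setting ∂π_C/∂q_C = 0: 242 - 4q_C - (q_E) = 0.
Echo's first-order condition: 331 - 8q_E - (q_C) = 0.
Best responses: q_C = (242 - q_E)/4, q_E = (331 - q_C)/8.
Substituting one into the other gives q_C = 1605/31 and q_E = 1082/31.
Total output Q = 1605/31 + 1082/31 = 86.6774.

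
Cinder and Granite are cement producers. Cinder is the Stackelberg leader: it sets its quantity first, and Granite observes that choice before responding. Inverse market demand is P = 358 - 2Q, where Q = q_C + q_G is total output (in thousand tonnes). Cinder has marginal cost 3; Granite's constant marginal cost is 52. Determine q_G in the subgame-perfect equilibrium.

26

The follower Granite best-responds to any q_C: π_G = (358 - 2Q)q_G - 52q_G.
∂π_G/∂q_G = 306 - 2q_C - 4q_G = 0 gives the reaction function q_G = (306 - 2q_C)/4.
Cinder substitutes q_G(q_C) into its own profit: π_C = q_C(358 - 2q_C - (306 - 2q_C)/2) - 3q_C = (205 - q_C)q_C - 3q_C.
The leader's first-order condition 202 - 2q_C = 0 yields q_C = 101.
Then q_G = (306 - 2·101)/4 = 26.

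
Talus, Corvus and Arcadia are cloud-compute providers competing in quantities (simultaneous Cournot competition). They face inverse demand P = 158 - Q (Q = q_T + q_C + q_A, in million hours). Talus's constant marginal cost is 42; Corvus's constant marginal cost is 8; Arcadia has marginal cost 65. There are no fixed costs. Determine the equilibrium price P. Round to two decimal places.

68.25

Talus's profit: π_T = (158 - Q)q_T - (42q_T). Setting ∂π_T/∂q_T = 0: 116 - 2q_T - (q_C + q_A) = 0.
Corvus's first-order condition: 150 - 2q_C - (q_T + q_A) = 0.
Arcadia's first-order condition: 93 - 2q_A - (q_T + q_C) = 0.
Adding the 3 conditions: 359 − 2Q − 2Q = 0, i.e. Q = 359/4.
Back-substituting: q_T = (116 − 359/4) = 105/4, q_C = (150 − 359/4) = 241/4, q_A = (93 − 359/4) = 13/4.
Total output Q = 359/4, so price P = 158 - 359/4 = 273/4.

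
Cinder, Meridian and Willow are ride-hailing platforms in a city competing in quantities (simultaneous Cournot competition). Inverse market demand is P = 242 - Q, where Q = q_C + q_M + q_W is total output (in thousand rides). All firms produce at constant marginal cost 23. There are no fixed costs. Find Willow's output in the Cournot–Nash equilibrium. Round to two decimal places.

A representative firm's profit is π_i = q_i(242 - Q) - 23q_i.
First-order condition (treating rivals' output as given): 219 - 2q_i - Σ_{j≠i} q_j = 0.
With identical firms every q_j equals q_i, so Σ_{j≠i} q_j = 2q_i and 219 = 4q_i, giving q_i = 219/4.

54.75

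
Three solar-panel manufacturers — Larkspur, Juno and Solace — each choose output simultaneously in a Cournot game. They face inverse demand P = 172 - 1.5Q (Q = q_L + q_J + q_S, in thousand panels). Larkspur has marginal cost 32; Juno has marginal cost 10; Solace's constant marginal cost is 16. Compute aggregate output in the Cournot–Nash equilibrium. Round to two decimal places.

76.33

Larkspur's profit: π_L = (172 - 1.5Q)q_L - (32q_L). Setting ∂π_L/∂q_L = 0: 140 - 3q_L - (3/2)(q_J + q_S) = 0.
Juno's profit: π_J = (172 - 1.5Q)q_J - (10q_J). Setting ∂π_J/∂q_J = 0: 162 - 3q_J - (3/2)(q_L + q_S) = 0.
Solace's profit: π_S = (172 - 1.5Q)q_S - (16q_S). Setting ∂π_S/∂q_S = 0: 156 - 3q_S - (3/2)(q_L + q_J) = 0.
Adding the 3 conditions: 458 − 3Q − 3Q = 0, i.e. Q = 229/3.
Back-substituting: q_L = (140 − 229/2)/(3/2) = 17, q_J = (162 − 229/2)/(3/2) = 95/3, q_S = (156 − 229/2)/(3/2) = 83/3.
Total output Q = 17 + 95/3 + 83/3 = 229/3.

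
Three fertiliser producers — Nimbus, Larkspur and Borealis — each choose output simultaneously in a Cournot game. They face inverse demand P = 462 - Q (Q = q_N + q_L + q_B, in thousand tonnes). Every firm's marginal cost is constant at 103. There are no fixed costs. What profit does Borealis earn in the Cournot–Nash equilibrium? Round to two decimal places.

Each firm earns π_i = (462 - Q)q_i - 103q_i.
First-order condition (treating rivals' output as given): 359 - 2q_i - Σ_{j≠i} q_j = 0.
With identical firms every q_j equals q_i, so Σ_{j≠i} q_j = 2q_i and 359 = 4q_i, giving q_i = 359/4.
Price P = 462 - 1077/4 = 771/4.
Borealis's profit: (771/4 - 103)·(359/4) = 8055.0625.

8055.06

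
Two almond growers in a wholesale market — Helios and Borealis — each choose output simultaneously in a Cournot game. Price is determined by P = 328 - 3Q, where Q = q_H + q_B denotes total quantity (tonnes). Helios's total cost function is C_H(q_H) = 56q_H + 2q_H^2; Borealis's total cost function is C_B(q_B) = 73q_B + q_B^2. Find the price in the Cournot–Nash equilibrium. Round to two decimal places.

Helios's profit: π_H = (328 - 3Q)q_H - (56q_H + 2q_H²). Setting ∂π_H/∂q_H = 0: 272 - 10q_H - 3(q_B) = 0.
Borealis's first-order condition: 255 - 8q_B - 3(q_H) = 0.
Best responses: q_H = (272 - 3q_B)/10, q_B = (255 - 3q_H)/8.
Substituting one into the other gives q_H = 1411/71 and q_B = 1734/71.
Total output Q = 44.2958, so price P = 328 - 3·44.2958 = 195.1127.

195.11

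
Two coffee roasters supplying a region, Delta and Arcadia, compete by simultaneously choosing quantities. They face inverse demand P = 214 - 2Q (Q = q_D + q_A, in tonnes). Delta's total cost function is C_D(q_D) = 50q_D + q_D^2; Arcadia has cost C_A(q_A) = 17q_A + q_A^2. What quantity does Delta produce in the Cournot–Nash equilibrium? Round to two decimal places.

Delta's profit: π_D = (214 - 2Q)q_D - (50q_D + q_D²). Setting ∂π_D/∂q_D = 0: 164 - 6q_D - 2(q_A) = 0.
Arcadia's first-order condition: 197 - 6q_A - 2(q_D) = 0.
So q_D = (164 - 2q_A)/6 and q_A = (197 - 2q_D)/6.
Solving the pair: q_D = 295/16, q_A = 427/16.

18.44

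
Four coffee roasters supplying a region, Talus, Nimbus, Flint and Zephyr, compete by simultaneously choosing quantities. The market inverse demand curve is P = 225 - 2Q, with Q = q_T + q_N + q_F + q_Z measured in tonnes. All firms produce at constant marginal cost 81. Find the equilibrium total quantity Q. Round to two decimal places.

Each firm earns π_i = (225 - 2Q)q_i - 81q_i.
Setting ∂π_i/∂q_i = 0 with rivals' quantities fixed: 144 - 4q_i - 2·Σ_{j≠i} q_j = 0.
By symmetry each firm produces the same amount; substituting Σ_{j≠i} q_j = 3q_i yields q_i = 144/10 = 72/5.
Total output Q = 72/5 + 72/5 + 72/5 + 72/5 = 288/5.

57.60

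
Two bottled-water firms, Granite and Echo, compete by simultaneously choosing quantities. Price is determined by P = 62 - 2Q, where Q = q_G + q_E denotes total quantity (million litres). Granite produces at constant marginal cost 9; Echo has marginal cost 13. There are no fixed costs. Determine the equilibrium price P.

Granite's profit: π_G = (62 - 2Q)q_G - (9q_G). Setting ∂π_G/∂q_G = 0: 53 - 4q_G - 2(q_E) = 0.
Echo's profit: π_E = (62 - 2Q)q_E - (13q_E). Setting ∂π_E/∂q_E = 0: 49 - 4q_E - 2(q_G) = 0.
So q_G = (53 - 2q_E)/4 and q_E = (49 - 2q_G)/4.
Solving the pair: q_G = 19/2, q_E = 15/2.
Total output Q = 17, so price P = 62 - 2·17 = 28.

28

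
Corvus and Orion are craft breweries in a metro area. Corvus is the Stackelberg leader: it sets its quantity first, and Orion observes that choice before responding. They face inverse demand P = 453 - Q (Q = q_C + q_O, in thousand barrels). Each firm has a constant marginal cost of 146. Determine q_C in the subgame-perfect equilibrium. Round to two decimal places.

153.50

Solve by backward induction. Given q_C, the follower Orion maximises π_O = (453 - q_C - q_O)q_O - 146q_O.
Follower FOC: 307 - q_C - 2q_O = 0, so q_O(q_C) = (307 - q_C)/2.
The leader anticipates this reaction. Substituting into P = 453 - Q gives P = 599/2 - (1/2)q_C, so π_C = (599/2 - (1/2)q_C)q_C - 146q_C.
Leader FOC: 307/2 - q_C = 0, so q_C = 307/2.
Then q_O = (307 - 307/2)/2 = 307/4.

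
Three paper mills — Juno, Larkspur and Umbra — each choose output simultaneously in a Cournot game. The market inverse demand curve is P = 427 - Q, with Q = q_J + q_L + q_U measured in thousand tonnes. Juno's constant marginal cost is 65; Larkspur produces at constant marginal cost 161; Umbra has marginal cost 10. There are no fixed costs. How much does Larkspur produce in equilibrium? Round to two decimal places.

Juno's profit: π_J = (427 - Q)q_J - (65q_J). Setting ∂π_J/∂q_J = 0: 362 - 2q_J - (q_L + q_U) = 0.
Larkspur's first-order condition: 266 - 2q_L - (q_J + q_U) = 0.
Umbra's first-order condition: 417 - 2q_U - (q_J + q_L) = 0.
Adding the 3 conditions: 1045 − 2Q − 2Q = 0, i.e. Q = 1045/4.
Back-substituting: q_J = (362 − 1045/4) = 403/4, q_L = (266 − 1045/4) = 19/4, q_U = (417 − 1045/4) = 623/4.

4.75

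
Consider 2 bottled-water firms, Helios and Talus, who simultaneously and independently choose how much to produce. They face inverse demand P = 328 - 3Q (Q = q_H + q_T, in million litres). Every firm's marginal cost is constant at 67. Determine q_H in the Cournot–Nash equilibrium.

A representative firm's profit is π_i = q_i(328 - 3Q) - 67q_i.
Setting ∂π_i/∂q_i = 0 with rivals' quantities fixed: 261 - 6q_i - 3q_j = 0.
By symmetry each firm produces the same amount; substituting q_j = q_i yields q_i = 261/9 = 29.

29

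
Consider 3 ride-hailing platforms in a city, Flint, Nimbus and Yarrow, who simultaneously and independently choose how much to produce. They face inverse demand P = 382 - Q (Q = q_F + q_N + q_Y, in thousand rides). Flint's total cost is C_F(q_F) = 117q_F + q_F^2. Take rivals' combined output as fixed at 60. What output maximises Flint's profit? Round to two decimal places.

51.25

With rivals' combined output fixed at 60, Flint's profit is π_F = (382 - 60 - q_F)q_F - (117q_F + q_F²) = (322 - q_F)q_F - (117q_F + q_F²).
∂π_F/∂q_F = 205 - 4q_F = 0, so q_F = 205/4.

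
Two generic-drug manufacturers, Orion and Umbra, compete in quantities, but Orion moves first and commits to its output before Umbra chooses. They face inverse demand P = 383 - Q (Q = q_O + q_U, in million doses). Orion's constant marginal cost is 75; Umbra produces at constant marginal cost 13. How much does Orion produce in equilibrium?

Solve by backward induction. Given q_O, the follower Umbra maximises π_U = (383 - q_O - q_U)q_U - 13q_U.
∂π_U/∂q_U = 370 - q_O - 2q_U = 0 gives the reaction function q_U = (370 - q_O)/2.
Orion substitutes q_U(q_O) into its own profit: π_O = q_O(383 - q_O - (370 - q_O)/2) - 75q_O = (198 - (1/2)q_O)q_O - 75q_O.
Maximising: ∂π_O/∂q_O = 123 - q_O = 0, giving q_O = 123.
Then q_U = (370 - 123)/2 = 247/2.

123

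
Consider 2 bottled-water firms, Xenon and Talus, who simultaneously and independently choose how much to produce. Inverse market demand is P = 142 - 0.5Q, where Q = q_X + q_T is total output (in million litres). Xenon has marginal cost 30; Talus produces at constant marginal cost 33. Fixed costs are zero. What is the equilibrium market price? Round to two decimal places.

68.33

Xenon's profit: π_X = (142 - 0.5Q)q_X - (30q_X). Setting ∂π_X/∂q_X = 0: 112 - q_X - (1/2)(q_T) = 0.
Talus's first-order condition: 109 - q_T - (1/2)(q_X) = 0.
So q_X = (112 - (1/2)q_T) and q_T = (109 - (1/2)q_X).
Substituting one into the other gives q_X = 230/3 and q_T = 212/3.
Total output Q = 442/3, so price P = 142 - (1/2)·(442/3) = 205/3.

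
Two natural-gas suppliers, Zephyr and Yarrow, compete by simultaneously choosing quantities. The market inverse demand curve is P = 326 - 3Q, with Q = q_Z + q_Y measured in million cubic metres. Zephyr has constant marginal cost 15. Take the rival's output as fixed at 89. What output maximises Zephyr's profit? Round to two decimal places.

With the rival's output fixed at 89, Zephyr's profit is π_Z = (326 - 3·89 - 3q_Z)q_Z - (15q_Z) = (59 - 3q_Z)q_Z - (15q_Z).
∂π_Z/∂q_Z = 44 - 6q_Z = 0, so q_Z = 22/3.

7.33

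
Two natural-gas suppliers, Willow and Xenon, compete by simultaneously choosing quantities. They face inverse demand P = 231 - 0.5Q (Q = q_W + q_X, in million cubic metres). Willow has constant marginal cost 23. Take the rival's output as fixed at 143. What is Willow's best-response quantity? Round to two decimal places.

136.50

With the rival's output fixed at 143, Willow's profit is π_W = (231 - (1/2)·143 - (1/2)q_W)q_W - (23q_W) = (319/2 - (1/2)q_W)q_W - (23q_W).
∂π_W/∂q_W = 273/2 - q_W = 0, so q_W = 273/2.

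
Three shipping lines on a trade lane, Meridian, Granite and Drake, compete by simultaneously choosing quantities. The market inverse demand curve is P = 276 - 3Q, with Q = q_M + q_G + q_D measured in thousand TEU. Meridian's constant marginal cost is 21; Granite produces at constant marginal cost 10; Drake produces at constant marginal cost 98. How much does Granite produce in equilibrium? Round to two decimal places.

30.42

Meridian's profit: π_M = (276 - 3Q)q_M - (21q_M). Setting ∂π_M/∂q_M = 0: 255 - 6q_M - 3(q_G + q_D) = 0.
Granite's first-order condition: 266 - 6q_G - 3(q_M + q_D) = 0.
Drake's profit: π_D = (276 - 3Q)q_D - (98q_D). Setting ∂π_D/∂q_D = 0: 178 - 6q_D - 3(q_M + q_G) = 0.
Adding the 3 first-order conditions: 699 − 12Q = 0, so Q = 233/4.
Back-substituting: q_M = (255 − 699/4)/3 = 107/4, q_G = (266 − 699/4)/3 = 365/12, q_D = (178 − 699/4)/3 = 13/12.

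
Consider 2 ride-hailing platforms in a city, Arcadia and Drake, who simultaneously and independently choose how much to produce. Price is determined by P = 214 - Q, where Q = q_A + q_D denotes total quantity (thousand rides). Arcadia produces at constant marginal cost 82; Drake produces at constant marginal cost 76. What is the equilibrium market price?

124

Arcadia's profit: π_A = (214 - Q)q_A - (82q_A). Setting ∂π_A/∂q_A = 0: 132 - 2q_A - (q_D) = 0.
Drake's first-order condition: 138 - 2q_D - (q_A) = 0.
Rearranging gives the reaction functions q_A = (132 - q_D)/2 and q_D = (138 - q_A)/2.
Substituting one into the other gives q_A = 42 and q_D = 48.
Total output Q = 90, so price P = 214 - 90 = 124.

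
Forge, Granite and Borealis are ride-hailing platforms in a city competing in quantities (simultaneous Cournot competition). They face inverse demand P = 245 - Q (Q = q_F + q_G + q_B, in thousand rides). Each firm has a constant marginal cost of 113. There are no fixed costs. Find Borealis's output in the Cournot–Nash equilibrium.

Each firm earns π_i = (245 - Q)q_i - 113q_i.
Setting ∂π_i/∂q_i = 0 with rivals' quantities fixed: 132 - 2q_i - Σ_{j≠i} q_j = 0.
With identical firms every q_j equals q_i, so Σ_{j≠i} q_j = 2q_i and 132 = 4q_i, giving q_i = 33.

33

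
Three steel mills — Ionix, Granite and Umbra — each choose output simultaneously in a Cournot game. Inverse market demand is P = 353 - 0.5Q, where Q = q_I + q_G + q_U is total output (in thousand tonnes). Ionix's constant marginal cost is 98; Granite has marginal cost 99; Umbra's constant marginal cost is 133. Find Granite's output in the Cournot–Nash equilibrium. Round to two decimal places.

Ionix's profit: π_I = (353 - 0.5Q)q_I - (98q_I). Setting ∂π_I/∂q_I = 0: 255 - q_I - (1/2)(q_G + q_U) = 0.
Granite's first-order condition: 254 - q_G - (1/2)(q_I + q_U) = 0.
Umbra's first-order condition: 220 - q_U - (1/2)(q_I + q_G) = 0.
Adding the 3 conditions: 729 − Q − Q = 0, i.e. Q = 729/2.
Back-substituting: q_I = (255 − 729/4)/(1/2) = 291/2, q_G = (254 − 729/4)/(1/2) = 287/2, q_U = (220 − 729/4)/(1/2) = 151/2.

143.50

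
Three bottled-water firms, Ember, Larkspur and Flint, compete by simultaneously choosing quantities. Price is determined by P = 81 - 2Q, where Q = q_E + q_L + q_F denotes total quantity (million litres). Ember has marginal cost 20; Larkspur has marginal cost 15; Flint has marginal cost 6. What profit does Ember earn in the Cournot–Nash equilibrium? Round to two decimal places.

Ember's profit: π_E = (81 - 2Q)q_E - (20q_E). Setting ∂π_E/∂q_E = 0: 61 - 4q_E - 2(q_L + q_F) = 0.
Larkspur's profit: π_L = (81 - 2Q)q_L - (15q_L). Setting ∂π_L/∂q_L = 0: 66 - 4q_L - 2(q_E + q_F) = 0.
Flint's profit: π_F = (81 - 2Q)q_F - (6q_F). Setting ∂π_F/∂q_F = 0: 75 - 4q_F - 2(q_E + q_L) = 0.
Adding the 3 conditions: 202 − 4Q − 4Q = 0, i.e. Q = 101/4.
Back-substituting: q_E = (61 − 101/2)/2 = 21/4, q_L = (66 − 101/2)/2 = 31/4, q_F = (75 − 101/2)/2 = 49/4.
Price P = 81 - 2·(101/4) = 61/2.
Ember's profit: (61/2 - 20)·(21/4) = 441/8.

55.13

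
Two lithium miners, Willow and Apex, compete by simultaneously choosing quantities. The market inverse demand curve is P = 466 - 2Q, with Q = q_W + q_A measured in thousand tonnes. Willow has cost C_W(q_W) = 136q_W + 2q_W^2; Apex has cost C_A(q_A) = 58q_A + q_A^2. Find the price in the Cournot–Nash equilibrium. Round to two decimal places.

294.73

Willow's profit: π_W = (466 - 2Q)q_W - (136q_W + 2q_W²). Setting ∂π_W/∂q_W = 0: 330 - 8q_W - 2(q_A) = 0.
Apex's profit: π_A = (466 - 2Q)q_A - (58q_A + q_A²). Setting ∂π_A/∂q_A = 0: 408 - 6q_A - 2(q_W) = 0.
Rearranging gives the reaction functions q_W = (330 - 2q_A)/8 and q_A = (408 - 2q_W)/6.
Substituting one into the other gives q_W = 291/11 and q_A = 651/11.
Total output Q = 942/11, so price P = 466 - 2·(942/11) = 294.7273.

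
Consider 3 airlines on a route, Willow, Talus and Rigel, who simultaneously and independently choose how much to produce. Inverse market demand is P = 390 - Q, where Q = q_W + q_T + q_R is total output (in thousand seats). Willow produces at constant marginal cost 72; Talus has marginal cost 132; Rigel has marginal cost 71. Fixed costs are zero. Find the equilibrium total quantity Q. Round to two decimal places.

Willow's profit: π_W = (390 - Q)q_W - (72q_W). Setting ∂π_W/∂q_W = 0: 318 - 2q_W - (q_T + q_R) = 0.
Talus's first-order condition: 258 - 2q_T - (q_W + q_R) = 0.
Rigel's first-order condition: 319 - 2q_R - (q_W + q_T) = 0.
Adding the 3 conditions: 895 − 2Q − 2Q = 0, i.e. Q = 895/4.
Back-substituting: q_W = (318 − 895/4) = 377/4, q_T = (258 − 895/4) = 137/4, q_R = (319 − 895/4) = 381/4.
Total output Q = 377/4 + 137/4 + 381/4 = 895/4.

223.75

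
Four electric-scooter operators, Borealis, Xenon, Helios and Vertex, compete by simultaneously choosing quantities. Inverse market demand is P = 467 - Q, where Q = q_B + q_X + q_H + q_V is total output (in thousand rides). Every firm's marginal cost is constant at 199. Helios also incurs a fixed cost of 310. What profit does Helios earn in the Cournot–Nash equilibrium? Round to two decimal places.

2562.96

A representative firm's profit is π_i = q_i(467 - Q) - 199q_i.
First-order condition (treating rivals' output as given): 268 - 2q_i - Σ_{j≠i} q_j = 0.
By symmetry each firm produces the same amount; substituting Σ_{j≠i} q_j = 3q_i yields q_i = 268/5.
Price P = 467 - 1072/5 = 1263/5.
Helios's profit: (1263/5 - 199)·(268/5) - 310 = 2562.9600.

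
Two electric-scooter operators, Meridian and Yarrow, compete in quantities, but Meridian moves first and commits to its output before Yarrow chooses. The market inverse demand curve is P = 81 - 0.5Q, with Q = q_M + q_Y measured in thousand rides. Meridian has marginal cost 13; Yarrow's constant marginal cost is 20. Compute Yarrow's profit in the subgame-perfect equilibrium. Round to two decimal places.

276.13

The follower Yarrow best-responds to any q_M: π_Y = (81 - 0.5Q)q_Y - 20q_Y.
∂π_Y/∂q_Y = 61 - (1/2)q_M - q_Y = 0 gives the reaction function q_Y = (61 - (1/2)q_M).
Meridian substitutes q_Y(q_M) into its own profit: π_M = q_M(81 - (1/2)q_M - (61 - (1/2)q_M)/2) - 13q_M = (101/2 - (1/4)q_M)q_M - 13q_M.
The leader's first-order condition 75/2 - (1/2)q_M = 0 yields q_M = 75.
Then q_Y = (61 - (1/2)·75) = 47/2.
Price P = 81 - (1/2)·(197/2) = 127/4.
Yarrow's profit: (127/4 - 20)·(47/2) = 276.1250.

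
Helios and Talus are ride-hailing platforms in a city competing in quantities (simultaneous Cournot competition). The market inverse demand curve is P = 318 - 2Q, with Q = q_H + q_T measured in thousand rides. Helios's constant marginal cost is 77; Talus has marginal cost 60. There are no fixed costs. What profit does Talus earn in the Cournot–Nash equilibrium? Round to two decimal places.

Helios's profit: π_H = (318 - 2Q)q_H - (77q_H). Setting ∂π_H/∂q_H = 0: 241 - 4q_H - 2(q_T) = 0.
Talus's profit: π_T = (318 - 2Q)q_T - (60q_T). Setting ∂π_T/∂q_T = 0: 258 - 4q_T - 2(q_H) = 0.
Rearranging gives the reaction functions q_H = (241 - 2q_T)/4 and q_T = (258 - 2q_H)/4.
Solving the pair: q_H = 112/3, q_T = 275/6.
Price P = 318 - 2·(499/6) = 455/3.
Talus's profit: (455/3 - 60)·(275/6) = 4201.3889.

4201.39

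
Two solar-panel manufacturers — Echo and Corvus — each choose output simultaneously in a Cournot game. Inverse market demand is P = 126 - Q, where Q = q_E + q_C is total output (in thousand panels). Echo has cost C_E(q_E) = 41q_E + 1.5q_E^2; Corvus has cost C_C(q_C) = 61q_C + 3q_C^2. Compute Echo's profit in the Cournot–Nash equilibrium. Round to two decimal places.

Echo's profit: π_E = (126 - Q)q_E - (41q_E + (3/2)q_E²). Setting ∂π_E/∂q_E = 0: 85 - 5q_E - (q_C) = 0.
Corvus's profit: π_C = (126 - Q)q_C - (61q_C + 3q_C²). Setting ∂π_C/∂q_C = 0: 65 - 8q_C - (q_E) = 0.
Rearranging gives the reaction functions q_E = (85 - q_C)/5 and q_C = (65 - q_E)/8.
Solving the pair: q_E = 205/13, q_C = 80/13.
Price P = 126 - 285/13 = 1353/13.
Echo's profit: (1353/13)·(205/13) - 41·(205/13) - (3/2)(205/13)² = 621.6716.

621.67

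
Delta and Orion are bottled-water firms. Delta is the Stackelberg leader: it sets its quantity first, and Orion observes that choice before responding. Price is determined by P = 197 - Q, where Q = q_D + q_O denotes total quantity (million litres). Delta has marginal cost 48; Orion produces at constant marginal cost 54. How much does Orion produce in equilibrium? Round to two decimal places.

32.75

The follower Orion best-responds to any q_D: π_O = (197 - Q)q_O - 54q_O.
Setting the follower's marginal profit to zero, 143 - q_D - 2q_O = 0, i.e. q_O = (143 - q_D)/2.
Delta substitutes q_O(q_D) into its own profit: π_D = q_D(197 - q_D - (143 - q_D)/2) - 48q_D = (251/2 - (1/2)q_D)q_D - 48q_D.
The leader's first-order condition 155/2 - q_D = 0 yields q_D = 155/2.
Then q_O = (143 - 155/2)/2 = 131/4.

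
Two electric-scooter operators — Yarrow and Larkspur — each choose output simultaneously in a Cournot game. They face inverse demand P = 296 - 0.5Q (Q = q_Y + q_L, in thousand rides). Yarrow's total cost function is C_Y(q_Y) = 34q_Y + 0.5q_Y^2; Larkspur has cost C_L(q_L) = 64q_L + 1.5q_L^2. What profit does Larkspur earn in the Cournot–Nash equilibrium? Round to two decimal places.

3692.45

Yarrow's profit: π_Y = (296 - 0.5Q)q_Y - (34q_Y + (1/2)q_Y²). Setting ∂π_Y/∂q_Y = 0: 262 - 2q_Y - (1/2)(q_L) = 0.
Larkspur's profit: π_L = (296 - 0.5Q)q_L - (64q_L + (3/2)q_L²). Setting ∂π_L/∂q_L = 0: 232 - 4q_L - (1/2)(q_Y) = 0.
Rearranging gives the reaction functions q_Y = (262 - (1/2)q_L)/2 and q_L = (232 - (1/2)q_Y)/4.
Substituting one into the other gives q_Y = 120.2581 and q_L = 1332/31.
Price P = 296 - (1/2)·163.2258 = 214.3871.
Larkspur's profit: 214.3871·(1332/31) - 64·(1332/31) - (3/2)(1332/31)² = 3692.4537.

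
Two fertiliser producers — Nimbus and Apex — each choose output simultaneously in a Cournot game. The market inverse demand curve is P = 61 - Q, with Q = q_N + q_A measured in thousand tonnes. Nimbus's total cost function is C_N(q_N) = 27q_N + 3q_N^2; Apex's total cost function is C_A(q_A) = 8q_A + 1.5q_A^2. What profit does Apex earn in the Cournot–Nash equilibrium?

250

Nimbus's profit: π_N = (61 - Q)q_N - (27q_N + 3q_N²). Setting ∂π_N/∂q_N = 0: 34 - 8q_N - (q_A) = 0.
Apex's first-order condition: 53 - 5q_A - (q_N) = 0.
Best responses: q_N = (34 - q_A)/8, q_A = (53 - q_N)/5.
Solving the pair: q_N = 3, q_A = 10.
Price P = 61 - 13 = 48.
Apex's profit: 48·10 - 8·10 - (3/2)·10² = 250.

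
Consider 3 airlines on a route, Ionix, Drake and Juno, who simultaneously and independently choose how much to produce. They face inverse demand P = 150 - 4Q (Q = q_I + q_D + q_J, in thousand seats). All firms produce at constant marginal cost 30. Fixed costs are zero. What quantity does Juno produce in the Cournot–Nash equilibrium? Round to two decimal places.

A representative firm's profit is π_i = q_i(150 - 4Q) - 30q_i.
Setting ∂π_i/∂q_i = 0 with rivals' quantities fixed: 120 - 8q_i - 4·Σ_{j≠i} q_j = 0.
With identical firms every q_j equals q_i, so Σ_{j≠i} q_j = 2q_i and 120 = 16q_i, giving q_i = 15/2.

7.50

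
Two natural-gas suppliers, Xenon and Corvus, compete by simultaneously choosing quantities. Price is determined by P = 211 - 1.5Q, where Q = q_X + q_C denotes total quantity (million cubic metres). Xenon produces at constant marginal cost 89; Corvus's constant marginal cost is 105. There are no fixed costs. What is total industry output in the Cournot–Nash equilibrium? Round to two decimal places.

50.67

Xenon's profit: π_X = (211 - 1.5Q)q_X - (89q_X). Setting ∂π_X/∂q_X = 0: 122 - 3q_X - (3/2)(q_C) = 0.
Corvus's profit: π_C = (211 - 1.5Q)q_C - (105q_C). Setting ∂π_C/∂q_C = 0: 106 - 3q_C - (3/2)(q_X) = 0.
Best responses: q_X = (122 - (3/2)q_C)/3, q_C = (106 - (3/2)q_X)/3.
Substituting one into the other gives q_X = 92/3 and q_C = 20.
Total output Q = 92/3 + 20 = 152/3.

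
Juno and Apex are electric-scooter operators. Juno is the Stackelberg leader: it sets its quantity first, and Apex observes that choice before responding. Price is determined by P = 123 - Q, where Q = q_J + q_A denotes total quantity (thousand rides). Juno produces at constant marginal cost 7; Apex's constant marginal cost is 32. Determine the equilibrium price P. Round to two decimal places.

42.25

The follower Apex best-responds to any q_J: π_A = (123 - Q)q_A - 32q_A.
∂π_A/∂q_A = 91 - q_J - 2q_A = 0 gives the reaction function q_A = (91 - q_J)/2.
The leader anticipates this reaction. Substituting into P = 123 - Q gives P = 155/2 - (1/2)q_J, so π_J = (155/2 - (1/2)q_J)q_J - 7q_J.
The leader's first-order condition 141/2 - q_J = 0 yields q_J = 141/2.
Then q_A = (91 - 141/2)/2 = 41/4.
Total output Q = 323/4, so price P = 123 - 323/4 = 169/4.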